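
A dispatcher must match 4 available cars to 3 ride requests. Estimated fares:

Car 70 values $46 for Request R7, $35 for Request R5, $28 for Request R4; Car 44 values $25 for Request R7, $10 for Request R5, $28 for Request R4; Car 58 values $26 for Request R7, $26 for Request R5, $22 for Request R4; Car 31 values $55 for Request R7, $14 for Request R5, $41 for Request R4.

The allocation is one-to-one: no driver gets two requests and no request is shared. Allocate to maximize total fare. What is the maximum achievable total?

Max total: $118

Optimal: Car 31→Request R7 ($55), Car 70→Request R5 ($35), Car 44→Request R4 ($28) — total 55+35+28 = $118.
Row-greedy (each driver in turn takes its best remaining request) gives $100, worse by 18.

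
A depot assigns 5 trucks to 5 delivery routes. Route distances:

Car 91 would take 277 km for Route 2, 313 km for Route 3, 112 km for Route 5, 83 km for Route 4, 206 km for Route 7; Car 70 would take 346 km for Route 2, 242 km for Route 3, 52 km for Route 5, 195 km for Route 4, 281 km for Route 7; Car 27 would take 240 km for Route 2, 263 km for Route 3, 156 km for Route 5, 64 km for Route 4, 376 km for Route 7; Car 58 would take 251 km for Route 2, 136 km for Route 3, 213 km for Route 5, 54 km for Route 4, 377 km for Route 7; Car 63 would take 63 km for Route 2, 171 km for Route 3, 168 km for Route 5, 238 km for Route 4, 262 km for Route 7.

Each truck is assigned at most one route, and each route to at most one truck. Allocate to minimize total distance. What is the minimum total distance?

Optimal: Car 91→Route 7 (206 km), Car 70→Route 5 (52 km), Car 27→Route 4 (64 km), Car 58→Route 3 (136 km), Car 63→Route 2 (63 km) — total 206+52+64+136+63 = 521 km.
Min-entry greedy (repeatedly take the single cheapest remaining cell) gives 638 km, worse by 117.

Minimum total: 521 km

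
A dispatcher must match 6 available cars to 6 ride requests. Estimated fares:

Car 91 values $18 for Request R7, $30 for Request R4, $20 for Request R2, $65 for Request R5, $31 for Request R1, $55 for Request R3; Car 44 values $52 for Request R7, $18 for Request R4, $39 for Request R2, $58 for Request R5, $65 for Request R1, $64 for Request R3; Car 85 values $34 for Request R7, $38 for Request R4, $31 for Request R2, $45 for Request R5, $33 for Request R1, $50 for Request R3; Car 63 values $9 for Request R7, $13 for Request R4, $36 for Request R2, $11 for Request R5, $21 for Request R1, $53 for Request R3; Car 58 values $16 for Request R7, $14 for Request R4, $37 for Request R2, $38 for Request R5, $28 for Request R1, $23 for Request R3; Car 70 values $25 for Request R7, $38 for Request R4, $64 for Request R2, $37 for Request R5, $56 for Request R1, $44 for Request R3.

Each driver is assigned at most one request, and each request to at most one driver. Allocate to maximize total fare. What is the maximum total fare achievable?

Max total: $301

Optimal: Car 91→Request R5 ($65), Car 44→Request R7 ($52), Car 85→Request R4 ($38), Car 63→Request R3 ($53), Car 58→Request R2 ($37), Car 70→Request R1 ($56) — total 65+52+38+53+37+56 = $301.
Row-greedy (each driver in turn takes its best remaining request) gives $270, worse by 31.
Swapping Car 63↔Car 91 (Car 63→Request R5 $11, Car 91→Request R3 $55) loses 52.
No other one-to-one assignment exceeds $301.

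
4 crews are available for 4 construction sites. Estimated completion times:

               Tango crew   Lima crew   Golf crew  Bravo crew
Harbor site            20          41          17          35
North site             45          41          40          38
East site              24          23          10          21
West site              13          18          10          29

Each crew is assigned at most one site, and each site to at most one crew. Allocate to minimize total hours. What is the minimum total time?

Optimal: Tango crew→Harbor site (20 hours), Lima crew→West site (18 hours), Golf crew→East site (10 hours), Bravo crew→North site (38 hours) — total 20+18+10+38 = 86 hours.
Row-greedy (each crew in turn takes its cheapest remaining site) gives 91 hours, worse by 5.
Next-best assignment: Tango crew→Harbor site, Lima crew→East site, Golf crew→West site, Bravo crew→North site = 91 hours.
Every other assignment is strictly worse.

Min total: 86 hours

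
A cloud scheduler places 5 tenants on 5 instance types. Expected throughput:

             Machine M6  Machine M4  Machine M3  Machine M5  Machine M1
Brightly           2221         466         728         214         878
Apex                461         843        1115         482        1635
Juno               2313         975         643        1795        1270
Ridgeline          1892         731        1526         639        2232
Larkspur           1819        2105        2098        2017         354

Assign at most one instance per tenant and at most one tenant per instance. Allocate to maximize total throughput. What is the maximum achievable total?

This is the linear assignment problem.
Optimal: Brightly→Machine M6 (2221 ops/s), Apex→Machine M3 (1115 ops/s), Juno→Machine M5 (1795 ops/s), Ridgeline→Machine M1 (2232 ops/s), Larkspur→Machine M4 (2105 ops/s) — total 2221+1115+1795+2232+2105 = 9468 ops/s.
Column-greedy (each instance in turn goes to its best remaining tenant) gives 7304 ops/s, worse by 2164.
Swapping Apex↔Larkspur (Apex→Machine M4 843 ops/s, Larkspur→Machine M3 2098 ops/s) loses 279.

Maximum total: 9468 ops/s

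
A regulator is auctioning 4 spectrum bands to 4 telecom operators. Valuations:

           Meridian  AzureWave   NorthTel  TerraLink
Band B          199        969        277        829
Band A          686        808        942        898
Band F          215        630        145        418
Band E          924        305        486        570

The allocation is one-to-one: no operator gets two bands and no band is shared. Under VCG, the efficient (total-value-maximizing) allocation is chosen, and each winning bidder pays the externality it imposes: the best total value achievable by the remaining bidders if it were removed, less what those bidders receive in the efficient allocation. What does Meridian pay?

Efficient allocation: Meridian→Band E ($924M), AzureWave→Band F ($630M), NorthTel→Band A ($942M), TerraLink→Band B ($829M); total welfare W = $3325M.
Meridian receives Band E at value $924M, so the others get W − 924 = $2401M.
Without Meridian: best allocation of the remaining 3 bidders over all 4 bands is AzureWave→Band B ($969M), NorthTel→Band A ($942M), TerraLink→Band E ($570M), total $2481M.
VCG payment = (others' best without Meridian) − (others' welfare with Meridian) = 2481 − 2401 = $80M.

Meridian pays $80M.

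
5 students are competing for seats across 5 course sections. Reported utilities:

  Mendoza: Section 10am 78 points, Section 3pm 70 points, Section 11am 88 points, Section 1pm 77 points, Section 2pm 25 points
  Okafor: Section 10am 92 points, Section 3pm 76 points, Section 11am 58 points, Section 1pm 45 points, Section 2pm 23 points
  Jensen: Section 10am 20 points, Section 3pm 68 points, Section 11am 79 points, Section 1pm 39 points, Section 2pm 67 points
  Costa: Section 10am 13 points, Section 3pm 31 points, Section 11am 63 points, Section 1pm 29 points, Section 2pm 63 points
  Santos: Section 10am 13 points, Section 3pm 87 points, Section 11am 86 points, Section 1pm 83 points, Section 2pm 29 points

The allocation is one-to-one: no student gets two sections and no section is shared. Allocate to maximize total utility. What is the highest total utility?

Optimal: Mendoza→Section 1pm (77 points), Okafor→Section 10am (92 points), Jensen→Section 11am (79 points), Costa→Section 2pm (63 points), Santos→Section 3pm (87 points) — total 77+92+79+63+87 = 398 points.
Column-greedy (each section in turn goes to its best remaining student) gives 369 points, worse by 29.

Max total: 398 points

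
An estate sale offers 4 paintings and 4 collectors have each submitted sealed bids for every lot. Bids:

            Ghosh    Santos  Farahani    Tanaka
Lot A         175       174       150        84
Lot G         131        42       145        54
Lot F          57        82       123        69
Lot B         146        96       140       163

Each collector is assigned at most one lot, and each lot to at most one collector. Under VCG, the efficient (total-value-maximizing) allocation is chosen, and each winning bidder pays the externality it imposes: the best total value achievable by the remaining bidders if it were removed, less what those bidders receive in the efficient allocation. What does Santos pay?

Efficient allocation: Ghosh→Lot G ($131), Santos→Lot A ($174), Farahani→Lot F ($123), Tanaka→Lot B ($163); total welfare W = $591.
Santos receives Lot A at value $174, so the others get W − 174 = $417.
Without Santos: best allocation of the remaining 3 bidders over all 4 lots is Ghosh→Lot A ($175), Farahani→Lot G ($145), Tanaka→Lot B ($163), total $483.
VCG payment = (others' best without Santos) − (others' welfare with Santos) = 483 − 417 = $66.

Santos pays $66.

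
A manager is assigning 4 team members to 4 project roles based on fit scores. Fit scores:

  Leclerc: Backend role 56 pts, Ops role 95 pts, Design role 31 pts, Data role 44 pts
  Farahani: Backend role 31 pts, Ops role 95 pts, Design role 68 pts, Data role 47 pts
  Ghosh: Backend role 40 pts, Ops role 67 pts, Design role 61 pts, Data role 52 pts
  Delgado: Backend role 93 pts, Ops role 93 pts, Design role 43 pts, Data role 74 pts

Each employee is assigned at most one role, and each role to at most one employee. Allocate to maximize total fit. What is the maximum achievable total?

Max total: 308 pts

This is the linear assignment problem.
Optimal: Leclerc→Ops role (95 pts), Farahani→Design role (68 pts), Ghosh→Data role (52 pts), Delgado→Backend role (93 pts) — total 95+68+52+93 = 308 pts.
Swapping Farahani↔Delgado (Farahani→Backend role 31 pts, Delgado→Design role 43 pts) loses 87.
No other one-to-one assignment exceeds 308 pts.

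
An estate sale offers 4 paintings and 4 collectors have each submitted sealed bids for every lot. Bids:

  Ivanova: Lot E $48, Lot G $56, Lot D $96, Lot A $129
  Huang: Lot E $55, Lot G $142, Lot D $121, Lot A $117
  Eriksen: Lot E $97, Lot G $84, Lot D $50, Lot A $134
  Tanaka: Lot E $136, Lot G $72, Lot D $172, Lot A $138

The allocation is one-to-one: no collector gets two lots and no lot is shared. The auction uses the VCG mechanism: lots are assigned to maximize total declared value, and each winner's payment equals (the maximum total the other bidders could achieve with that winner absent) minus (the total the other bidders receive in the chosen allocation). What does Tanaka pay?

Tanaka pays $4.

Efficient allocation: Ivanova→Lot A ($129), Huang→Lot G ($142), Eriksen→Lot E ($97), Tanaka→Lot D ($172); total welfare W = $540.
Tanaka receives Lot D at value $172, so the others get W − 172 = $368.
Without Tanaka: best allocation of the remaining 3 bidders over all 4 lots is Ivanova→Lot D ($96), Huang→Lot G ($142), Eriksen→Lot A ($134), total $372.
VCG payment = (others' best without Tanaka) − (others' welfare with Tanaka) = 372 − 368 = $4.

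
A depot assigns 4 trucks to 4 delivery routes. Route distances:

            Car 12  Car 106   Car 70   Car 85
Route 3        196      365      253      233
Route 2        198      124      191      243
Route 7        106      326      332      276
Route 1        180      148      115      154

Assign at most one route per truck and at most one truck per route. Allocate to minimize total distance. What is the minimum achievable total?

Optimal: Car 12→Route 7 (106 km), Car 106→Route 2 (124 km), Car 70→Route 1 (115 km), Car 85→Route 3 (233 km) — total 106+124+115+233 = 578 km.
Column-greedy (each route in turn goes to its cheapest remaining truck) gives 711 km, worse by 133.

Min total: 578 km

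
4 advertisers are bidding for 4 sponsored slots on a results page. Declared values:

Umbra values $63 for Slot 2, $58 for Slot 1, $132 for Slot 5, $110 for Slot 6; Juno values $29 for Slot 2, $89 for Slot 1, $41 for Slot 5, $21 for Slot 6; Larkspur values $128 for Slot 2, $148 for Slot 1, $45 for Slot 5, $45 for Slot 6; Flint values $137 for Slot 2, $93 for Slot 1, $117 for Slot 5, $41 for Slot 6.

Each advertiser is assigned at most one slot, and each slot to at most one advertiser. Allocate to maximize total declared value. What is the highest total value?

This is the linear assignment problem.
Optimal: Umbra→Slot 6 ($110), Juno→Slot 1 ($89), Larkspur→Slot 2 ($128), Flint→Slot 5 ($117) — total 110+89+128+117 = $444.
Column-greedy (each slot in turn goes to its best remaining advertiser) gives $438, worse by 6.
Swapping Flint↔Umbra (Flint→Slot 6 $41, Umbra→Slot 5 $132) loses 54.
No other one-to-one assignment exceeds $444.

Max total: $444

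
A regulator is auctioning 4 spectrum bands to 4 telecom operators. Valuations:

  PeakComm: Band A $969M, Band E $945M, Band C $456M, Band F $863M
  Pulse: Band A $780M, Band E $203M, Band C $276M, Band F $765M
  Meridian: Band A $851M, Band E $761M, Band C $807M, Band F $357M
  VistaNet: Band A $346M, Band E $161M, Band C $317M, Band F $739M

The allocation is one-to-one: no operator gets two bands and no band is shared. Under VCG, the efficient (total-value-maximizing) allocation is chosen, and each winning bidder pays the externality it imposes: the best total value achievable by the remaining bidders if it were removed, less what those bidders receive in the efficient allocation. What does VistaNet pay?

Efficient allocation: PeakComm→Band E ($945M), Pulse→Band A ($780M), Meridian→Band C ($807M), VistaNet→Band F ($739M); total welfare W = $3271M.
VistaNet receives Band F at value $739M, so the others get W − 739 = $2532M.
Without VistaNet: best allocation of the remaining 3 bidders over all 4 bands is PeakComm→Band E ($945M), Pulse→Band F ($765M), Meridian→Band A ($851M), total $2561M.
VCG payment = (others' best without VistaNet) − (others' welfare with VistaNet) = 2561 − 2532 = $29M.

VistaNet pays $29M.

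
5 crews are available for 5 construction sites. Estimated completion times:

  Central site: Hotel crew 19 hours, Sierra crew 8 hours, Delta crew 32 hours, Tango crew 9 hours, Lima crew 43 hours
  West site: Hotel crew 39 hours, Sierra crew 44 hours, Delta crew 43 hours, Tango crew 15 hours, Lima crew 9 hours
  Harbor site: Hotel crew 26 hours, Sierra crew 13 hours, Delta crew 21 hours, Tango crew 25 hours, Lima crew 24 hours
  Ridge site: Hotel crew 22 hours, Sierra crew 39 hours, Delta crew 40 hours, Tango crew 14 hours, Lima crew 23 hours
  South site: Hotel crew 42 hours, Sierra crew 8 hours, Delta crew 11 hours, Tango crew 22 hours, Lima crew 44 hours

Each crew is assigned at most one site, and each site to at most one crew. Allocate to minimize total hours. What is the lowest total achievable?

Min total: 64 hours

Optimal: Hotel crew→Ridge site (22 hours), Sierra crew→Harbor site (13 hours), Delta crew→South site (11 hours), Tango crew→Central site (9 hours), Lima crew→West site (9 hours) — total 22+13+11+9+9 = 64 hours.
Min-entry greedy (repeatedly take the single cheapest remaining cell) gives 68 hours, worse by 4.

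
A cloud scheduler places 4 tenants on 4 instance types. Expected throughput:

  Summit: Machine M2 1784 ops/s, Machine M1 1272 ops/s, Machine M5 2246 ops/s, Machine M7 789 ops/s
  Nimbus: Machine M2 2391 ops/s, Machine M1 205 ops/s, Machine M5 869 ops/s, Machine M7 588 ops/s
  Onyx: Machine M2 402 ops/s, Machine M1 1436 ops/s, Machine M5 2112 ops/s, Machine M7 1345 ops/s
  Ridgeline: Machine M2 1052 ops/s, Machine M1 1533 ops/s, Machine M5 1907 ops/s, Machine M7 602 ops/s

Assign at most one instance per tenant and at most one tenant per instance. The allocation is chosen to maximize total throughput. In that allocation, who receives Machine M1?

Ridgeline receives Machine M1.

Optimal: Summit→Machine M5 (2246 ops/s), Nimbus→Machine M2 (2391 ops/s), Onyx→Machine M7 (1345 ops/s), Ridgeline→Machine M1 (1533 ops/s) — total 2246+2391+1345+1533 = 7515 ops/s.
Row-greedy (each tenant in turn takes its best remaining instance) gives 6675 ops/s, worse by 840.
Swapping Ridgeline↔Onyx (Ridgeline→Machine M7 602 ops/s, Onyx→Machine M1 1436 ops/s) loses 840.
Every other assignment is strictly worse.
Ridgeline's own top instance is Machine M5 (1907 ops/s), but forcing Ridgeline→Machine M5 and reassigning the rest optimally gives only 6915 ops/s — worse by 600.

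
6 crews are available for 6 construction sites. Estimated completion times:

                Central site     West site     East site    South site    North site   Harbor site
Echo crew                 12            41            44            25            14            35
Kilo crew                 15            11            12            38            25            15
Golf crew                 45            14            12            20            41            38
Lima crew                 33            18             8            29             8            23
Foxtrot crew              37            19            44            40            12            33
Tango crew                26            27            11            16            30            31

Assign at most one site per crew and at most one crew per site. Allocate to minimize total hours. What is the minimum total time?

Optimal: Echo crew→Central site (12 hours), Kilo crew→Harbor site (15 hours), Golf crew→West site (14 hours), Lima crew→East site (8 hours), Foxtrot crew→North site (12 hours), Tango crew→South site (16 hours) — total 12+15+14+8+12+16 = 77 hours.
Row-greedy (each crew in turn takes its cheapest remaining site) gives 92 hours, worse by 15.
Checked against all permutations: 77 hours is optimal.

Min total: 77 hours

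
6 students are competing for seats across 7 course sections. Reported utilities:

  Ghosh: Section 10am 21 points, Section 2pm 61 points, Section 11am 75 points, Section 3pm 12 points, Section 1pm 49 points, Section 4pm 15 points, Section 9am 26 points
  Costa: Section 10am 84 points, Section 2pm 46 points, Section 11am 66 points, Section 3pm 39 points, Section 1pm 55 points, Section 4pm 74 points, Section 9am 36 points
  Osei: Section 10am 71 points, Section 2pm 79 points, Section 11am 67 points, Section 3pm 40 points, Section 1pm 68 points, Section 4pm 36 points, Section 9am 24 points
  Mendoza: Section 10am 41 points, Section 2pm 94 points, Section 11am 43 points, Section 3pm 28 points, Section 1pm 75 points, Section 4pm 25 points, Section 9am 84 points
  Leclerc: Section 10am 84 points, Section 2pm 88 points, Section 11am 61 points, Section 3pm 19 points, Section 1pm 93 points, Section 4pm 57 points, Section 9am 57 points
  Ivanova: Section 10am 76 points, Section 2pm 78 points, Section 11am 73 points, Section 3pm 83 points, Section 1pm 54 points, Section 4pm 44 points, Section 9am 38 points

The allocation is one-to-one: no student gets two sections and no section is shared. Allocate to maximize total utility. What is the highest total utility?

Max total: 498 points

Optimal: Ghosh→Section 11am (75 points), Costa→Section 10am (84 points), Osei→Section 2pm (79 points), Mendoza→Section 9am (84 points), Leclerc→Section 1pm (93 points), Ivanova→Section 3pm (83 points) — total 75+84+79+84+93+83 = 498 points.
Max-entry greedy (repeatedly take the single best remaining cell) gives 465 points, worse by 33.
Next-best assignment: Ghosh→Section 11am, Costa→Section 4pm, Osei→Section 10am, Mendoza→Section 2pm, Leclerc→Section 1pm, Ivanova→Section 3pm = 490 points.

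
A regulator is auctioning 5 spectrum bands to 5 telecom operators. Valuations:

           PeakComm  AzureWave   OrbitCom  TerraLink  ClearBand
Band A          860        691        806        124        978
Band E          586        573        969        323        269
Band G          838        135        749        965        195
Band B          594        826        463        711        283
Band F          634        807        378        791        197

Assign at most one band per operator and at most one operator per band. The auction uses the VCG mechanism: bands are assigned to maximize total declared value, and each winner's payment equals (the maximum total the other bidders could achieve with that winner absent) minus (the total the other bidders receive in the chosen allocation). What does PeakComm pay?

PeakComm pays $174M.

Efficient allocation: PeakComm→Band G ($838M), AzureWave→Band B ($826M), OrbitCom→Band E ($969M), TerraLink→Band F ($791M), ClearBand→Band A ($978M); total welfare W = $4402M.
PeakComm receives Band G at value $838M, so the others get W − 838 = $3564M.
Without PeakComm: best allocation of the remaining 4 bidders over all 5 bands is AzureWave→Band B ($826M), OrbitCom→Band E ($969M), TerraLink→Band G ($965M), ClearBand→Band A ($978M), total $3738M.
VCG payment = (others' best without PeakComm) − (others' welfare with PeakComm) = 3738 − 3564 = $174M.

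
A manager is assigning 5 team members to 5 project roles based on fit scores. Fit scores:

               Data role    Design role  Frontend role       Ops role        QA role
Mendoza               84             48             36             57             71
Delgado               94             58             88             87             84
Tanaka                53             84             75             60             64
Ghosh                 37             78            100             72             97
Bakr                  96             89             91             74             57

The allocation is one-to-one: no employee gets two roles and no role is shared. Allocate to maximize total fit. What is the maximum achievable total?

This is a one-to-one assignment (maximum-weight bipartite matching).
Optimal: Mendoza→Data role (84 pts), Delgado→Ops role (87 pts), Tanaka→Design role (84 pts), Ghosh→QA role (97 pts), Bakr→Frontend role (91 pts) — total 84+87+84+97+91 = 443 pts.
Column-greedy (each role in turn goes to its best remaining employee) gives 438 pts, worse by 5.
No other one-to-one assignment exceeds 443 pts.

Max total: 443 pts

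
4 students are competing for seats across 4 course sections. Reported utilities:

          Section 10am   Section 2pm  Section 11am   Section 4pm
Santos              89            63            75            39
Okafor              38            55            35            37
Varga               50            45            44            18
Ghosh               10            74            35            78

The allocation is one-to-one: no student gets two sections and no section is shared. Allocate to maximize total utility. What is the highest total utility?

This is a one-to-one assignment (maximum-weight bipartite matching).
Optimal: Santos→Section 10am (89 points), Okafor→Section 2pm (55 points), Varga→Section 11am (44 points), Ghosh→Section 4pm (78 points) — total 89+55+44+78 = 266 points.
Column-greedy (each section in turn goes to its best remaining student) gives 244 points, worse by 22.
Next-best assignment: Santos→Section 11am, Okafor→Section 2pm, Varga→Section 10am, Ghosh→Section 4pm = 258 points.
No other one-to-one assignment exceeds 266 points.

Maximum total: 266 points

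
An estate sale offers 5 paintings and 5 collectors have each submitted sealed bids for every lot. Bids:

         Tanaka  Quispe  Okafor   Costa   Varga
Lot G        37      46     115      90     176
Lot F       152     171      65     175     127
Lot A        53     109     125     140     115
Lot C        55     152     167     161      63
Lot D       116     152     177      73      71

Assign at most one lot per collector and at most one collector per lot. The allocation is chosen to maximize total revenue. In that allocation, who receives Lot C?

Treat this as an assignment problem: match each collector to one lot.
Optimal: Tanaka→Lot F ($152), Quispe→Lot C ($152), Okafor→Lot D ($177), Costa→Lot A ($140), Varga→Lot G ($176) — total 152+152+177+140+176 = $797.
Max-entry greedy (repeatedly take the single best remaining cell) gives $733, worse by 64.
Every other assignment is strictly worse.
Quispe's own top lot is Lot F ($171), but forcing Quispe→Lot F and reassigning the rest optimally gives only $770 — worse by 27.

Quispe receives Lot C.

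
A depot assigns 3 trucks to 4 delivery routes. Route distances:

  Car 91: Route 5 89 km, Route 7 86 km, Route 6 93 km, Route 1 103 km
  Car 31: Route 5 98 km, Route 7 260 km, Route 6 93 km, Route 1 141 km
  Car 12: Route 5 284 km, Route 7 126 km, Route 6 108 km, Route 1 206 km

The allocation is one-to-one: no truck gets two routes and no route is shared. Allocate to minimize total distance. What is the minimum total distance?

Min total: 292 km

Optimal: Car 91→Route 7 (86 km), Car 31→Route 5 (98 km), Car 12→Route 6 (108 km) — total 86+98+108 = 292 km.
Column-greedy (each route in turn goes to its cheapest remaining truck) gives 308 km, worse by 16.
Swapping Car 91↔Car 12 (Car 91→Route 6 93 km, Car 12→Route 7 126 km) adds 25.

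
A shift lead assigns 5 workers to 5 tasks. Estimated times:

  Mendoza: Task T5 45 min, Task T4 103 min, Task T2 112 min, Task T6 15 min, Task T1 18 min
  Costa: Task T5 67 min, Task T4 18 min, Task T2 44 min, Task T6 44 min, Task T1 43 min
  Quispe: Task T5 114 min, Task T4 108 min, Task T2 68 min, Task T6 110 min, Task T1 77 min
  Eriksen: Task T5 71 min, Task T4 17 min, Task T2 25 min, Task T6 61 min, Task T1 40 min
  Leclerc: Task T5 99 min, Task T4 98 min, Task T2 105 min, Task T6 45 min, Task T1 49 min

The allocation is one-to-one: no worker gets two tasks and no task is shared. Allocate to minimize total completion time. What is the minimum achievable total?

Minimum total: 210 min

Optimal: Mendoza→Task T5 (45 min), Costa→Task T4 (18 min), Quispe→Task T1 (77 min), Eriksen→Task T2 (25 min), Leclerc→Task T6 (45 min) — total 45+18+77+25+45 = 210 min.
Column-greedy (each task in turn goes to its cheapest remaining worker) gives 228 min, worse by 18.
Swapping Mendoza↔Quispe (Mendoza→Task T1 18 min, Quispe→Task T5 114 min) adds 10.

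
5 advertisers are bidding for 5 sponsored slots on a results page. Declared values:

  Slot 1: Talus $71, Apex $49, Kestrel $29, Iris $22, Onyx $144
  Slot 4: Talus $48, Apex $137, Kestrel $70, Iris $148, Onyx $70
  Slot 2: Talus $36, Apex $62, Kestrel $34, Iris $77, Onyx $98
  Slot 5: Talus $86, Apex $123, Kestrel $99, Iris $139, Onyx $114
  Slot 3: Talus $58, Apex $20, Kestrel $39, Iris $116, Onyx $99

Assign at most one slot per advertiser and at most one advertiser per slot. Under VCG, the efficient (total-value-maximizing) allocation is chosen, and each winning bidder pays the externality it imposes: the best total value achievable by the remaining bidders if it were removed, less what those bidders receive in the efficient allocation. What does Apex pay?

Apex pays $54.

Efficient allocation: Talus→Slot 2 ($36), Apex→Slot 4 ($137), Kestrel→Slot 5 ($99), Iris→Slot 3 ($116), Onyx→Slot 1 ($144); total welfare W = $532.
Apex receives Slot 4 at value $137, so the others get W − 137 = $395.
Without Apex: best allocation of the remaining 4 bidders over all 5 slots is Talus→Slot 3 ($58), Kestrel→Slot 5 ($99), Iris→Slot 4 ($148), Onyx→Slot 1 ($144), total $449.
VCG payment = (others' best without Apex) − (others' welfare with Apex) = 449 − 395 = $54.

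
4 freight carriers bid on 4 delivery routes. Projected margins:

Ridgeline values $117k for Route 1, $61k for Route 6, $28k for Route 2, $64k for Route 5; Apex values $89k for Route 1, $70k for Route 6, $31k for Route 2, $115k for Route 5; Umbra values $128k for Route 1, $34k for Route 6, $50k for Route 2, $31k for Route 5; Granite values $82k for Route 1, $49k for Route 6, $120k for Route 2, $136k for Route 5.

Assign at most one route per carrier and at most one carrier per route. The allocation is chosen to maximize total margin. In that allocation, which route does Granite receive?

Optimal: Ridgeline→Route 6 ($61k), Apex→Route 5 ($115k), Umbra→Route 1 ($128k), Granite→Route 2 ($120k) — total 61+115+128+120 = $424k.
Granite's own top route is Route 5 ($136k), but forcing Granite→Route 5 and reassigning the rest optimally gives only $373k — worse by 51.

Granite receives Route 2.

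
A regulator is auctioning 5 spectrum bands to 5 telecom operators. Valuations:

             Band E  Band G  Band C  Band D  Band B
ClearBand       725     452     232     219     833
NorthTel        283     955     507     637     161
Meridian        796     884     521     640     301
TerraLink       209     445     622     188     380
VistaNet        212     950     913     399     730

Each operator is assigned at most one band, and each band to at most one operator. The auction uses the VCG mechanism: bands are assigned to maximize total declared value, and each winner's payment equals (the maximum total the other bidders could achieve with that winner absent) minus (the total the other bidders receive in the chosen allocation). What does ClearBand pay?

Efficient allocation: ClearBand→Band B ($833M), NorthTel→Band D ($637M), Meridian→Band E ($796M), TerraLink→Band C ($622M), VistaNet→Band G ($950M); total welfare W = $3838M.
ClearBand receives Band B at value $833M, so the others get W − 833 = $3005M.
Without ClearBand: best allocation of the remaining 4 bidders over all 5 bands is NorthTel→Band G ($955M), Meridian→Band E ($796M), TerraLink→Band C ($622M), VistaNet→Band B ($730M), total $3103M.
VCG payment = (others' best without ClearBand) − (others' welfare with ClearBand) = 3103 − 3005 = $98M.

ClearBand pays $98M.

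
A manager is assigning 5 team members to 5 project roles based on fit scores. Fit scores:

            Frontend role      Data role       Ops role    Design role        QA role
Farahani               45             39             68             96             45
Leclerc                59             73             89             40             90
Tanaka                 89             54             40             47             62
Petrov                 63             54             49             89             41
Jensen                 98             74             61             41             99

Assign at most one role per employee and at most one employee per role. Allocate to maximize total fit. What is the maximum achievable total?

Optimal: Farahani→Design role (96 pts), Leclerc→Ops role (89 pts), Tanaka→Frontend role (89 pts), Petrov→Data role (54 pts), Jensen→QA role (99 pts) — total 96+89+89+54+99 = 427 pts.
Column-greedy (each role in turn goes to its best remaining employee) gives 390 pts, worse by 37.
Next-best assignment: Farahani→Ops role, Leclerc→Data role, Tanaka→Frontend role, Petrov→Design role, Jensen→QA role = 418 pts.
No other one-to-one assignment exceeds 427 pts.

Maximum total: 427 pts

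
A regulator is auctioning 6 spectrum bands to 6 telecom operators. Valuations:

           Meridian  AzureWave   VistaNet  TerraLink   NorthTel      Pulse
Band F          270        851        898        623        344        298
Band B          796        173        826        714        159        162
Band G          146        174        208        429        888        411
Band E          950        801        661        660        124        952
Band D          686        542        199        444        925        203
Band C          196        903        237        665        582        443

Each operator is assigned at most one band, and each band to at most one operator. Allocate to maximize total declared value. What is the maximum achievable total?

Max total: $5041M

Optimal: Meridian→Band D ($686M), AzureWave→Band C ($903M), VistaNet→Band F ($898M), TerraLink→Band B ($714M), NorthTel→Band G ($888M), Pulse→Band E ($952M) — total 686+903+898+714+888+952 = $5041M.
Column-greedy (each band in turn goes to its best remaining operator) gives $4741M, worse by 300.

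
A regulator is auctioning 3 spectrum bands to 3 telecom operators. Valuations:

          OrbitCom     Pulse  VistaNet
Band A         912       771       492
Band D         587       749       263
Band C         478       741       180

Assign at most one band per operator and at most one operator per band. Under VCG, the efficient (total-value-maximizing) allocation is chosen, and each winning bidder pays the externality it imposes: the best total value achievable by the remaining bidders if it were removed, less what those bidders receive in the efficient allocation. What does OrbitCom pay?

OrbitCom pays $237M.

Efficient allocation: OrbitCom→Band A ($912M), Pulse→Band C ($741M), VistaNet→Band D ($263M); total welfare W = $1916M.
OrbitCom receives Band A at value $912M, so the others get W − 912 = $1004M.
Without OrbitCom: best allocation of the remaining 2 bidders over all 3 bands is Pulse→Band D ($749M), VistaNet→Band A ($492M), total $1241M.
VCG payment = (others' best without OrbitCom) − (others' welfare with OrbitCom) = 1241 − 1004 = $237M.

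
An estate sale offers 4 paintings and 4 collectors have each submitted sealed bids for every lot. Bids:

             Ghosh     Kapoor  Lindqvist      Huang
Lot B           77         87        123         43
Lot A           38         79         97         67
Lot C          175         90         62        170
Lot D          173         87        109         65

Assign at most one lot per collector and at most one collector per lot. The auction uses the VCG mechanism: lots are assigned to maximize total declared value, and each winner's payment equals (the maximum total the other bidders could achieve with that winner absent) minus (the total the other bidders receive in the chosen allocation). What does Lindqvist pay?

Efficient allocation: Ghosh→Lot D ($173), Kapoor→Lot A ($79), Lindqvist→Lot B ($123), Huang→Lot C ($170); total welfare W = $545.
Lindqvist receives Lot B at value $123, so the others get W − 123 = $422.
Without Lindqvist: best allocation of the remaining 3 bidders over all 4 lots is Ghosh→Lot D ($173), Kapoor→Lot B ($87), Huang→Lot C ($170), total $430.
VCG payment = (others' best without Lindqvist) − (others' welfare with Lindqvist) = 430 − 422 = $8.

Lindqvist pays $8.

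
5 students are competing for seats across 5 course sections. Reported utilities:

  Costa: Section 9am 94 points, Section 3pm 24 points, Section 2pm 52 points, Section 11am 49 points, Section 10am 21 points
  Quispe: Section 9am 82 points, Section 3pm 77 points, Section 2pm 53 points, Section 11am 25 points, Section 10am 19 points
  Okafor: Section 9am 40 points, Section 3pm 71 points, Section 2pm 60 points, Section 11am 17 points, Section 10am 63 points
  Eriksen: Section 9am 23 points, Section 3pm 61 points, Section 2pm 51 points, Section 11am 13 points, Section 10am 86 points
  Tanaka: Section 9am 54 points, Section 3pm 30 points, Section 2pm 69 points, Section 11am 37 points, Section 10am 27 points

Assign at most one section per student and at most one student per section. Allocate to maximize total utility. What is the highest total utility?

Optimal: Costa→Section 11am (49 points), Quispe→Section 9am (82 points), Okafor→Section 3pm (71 points), Eriksen→Section 10am (86 points), Tanaka→Section 2pm (69 points) — total 49+82+71+86+69 = 357 points.
Max-entry greedy (repeatedly take the single best remaining cell) gives 343 points, worse by 14.
Swapping Eriksen↔Costa (Eriksen→Section 11am 13 points, Costa→Section 10am 21 points) loses 101.
Every other assignment is strictly worse.

Max total: 357 points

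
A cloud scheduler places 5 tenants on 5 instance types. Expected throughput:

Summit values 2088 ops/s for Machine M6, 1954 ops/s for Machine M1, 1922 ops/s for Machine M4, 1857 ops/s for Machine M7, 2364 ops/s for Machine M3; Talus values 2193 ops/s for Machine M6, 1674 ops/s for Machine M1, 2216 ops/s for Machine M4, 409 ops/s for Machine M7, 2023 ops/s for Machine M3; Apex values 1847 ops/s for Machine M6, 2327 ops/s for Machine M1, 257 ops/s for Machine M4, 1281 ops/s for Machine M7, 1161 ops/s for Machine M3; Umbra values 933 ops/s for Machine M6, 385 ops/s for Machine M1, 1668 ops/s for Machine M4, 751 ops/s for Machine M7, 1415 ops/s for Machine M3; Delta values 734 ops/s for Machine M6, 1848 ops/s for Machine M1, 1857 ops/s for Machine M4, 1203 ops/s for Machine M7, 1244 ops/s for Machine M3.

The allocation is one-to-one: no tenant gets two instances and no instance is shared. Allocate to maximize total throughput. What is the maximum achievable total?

Optimal: Summit→Machine M3 (2364 ops/s), Talus→Machine M6 (2193 ops/s), Apex→Machine M1 (2327 ops/s), Umbra→Machine M4 (1668 ops/s), Delta→Machine M7 (1203 ops/s) — total 2364+2193+2327+1668+1203 = 9755 ops/s.
Column-greedy (each instance in turn goes to its best remaining tenant) gives 9060 ops/s, worse by 695.
Next-best assignment: Summit→Machine M7, Talus→Machine M6, Apex→Machine M1, Umbra→Machine M3, Delta→Machine M4 = 9649 ops/s.
Swapping Umbra↔Delta (Umbra→Machine M7 751 ops/s, Delta→Machine M4 1857 ops/s) loses 263.

Max total: 9755 ops/s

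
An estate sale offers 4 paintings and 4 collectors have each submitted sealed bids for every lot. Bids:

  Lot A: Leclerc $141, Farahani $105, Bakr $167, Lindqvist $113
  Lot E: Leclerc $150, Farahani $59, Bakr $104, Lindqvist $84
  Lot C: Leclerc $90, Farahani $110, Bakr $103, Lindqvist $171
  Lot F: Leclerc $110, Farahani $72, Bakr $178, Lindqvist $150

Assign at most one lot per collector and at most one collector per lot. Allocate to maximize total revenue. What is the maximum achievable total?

Optimal: Leclerc→Lot E ($150), Farahani→Lot A ($105), Bakr→Lot F ($178), Lindqvist→Lot C ($171) — total 150+105+178+171 = $604.
Row-greedy (each collector in turn takes its best remaining lot) gives $551, worse by 53.

Max total: $604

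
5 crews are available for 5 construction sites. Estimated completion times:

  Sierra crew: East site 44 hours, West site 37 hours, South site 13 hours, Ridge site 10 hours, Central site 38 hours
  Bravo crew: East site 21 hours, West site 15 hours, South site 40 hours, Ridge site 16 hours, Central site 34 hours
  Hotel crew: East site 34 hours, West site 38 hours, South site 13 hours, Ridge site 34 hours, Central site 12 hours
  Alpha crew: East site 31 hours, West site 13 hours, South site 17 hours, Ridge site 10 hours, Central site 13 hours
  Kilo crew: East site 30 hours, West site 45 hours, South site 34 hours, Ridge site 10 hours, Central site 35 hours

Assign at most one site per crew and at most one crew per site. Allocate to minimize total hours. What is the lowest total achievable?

This is the linear assignment problem.
Optimal: Sierra crew→South site (13 hours), Bravo crew→East site (21 hours), Hotel crew→Central site (12 hours), Alpha crew→West site (13 hours), Kilo crew→Ridge site (10 hours) — total 13+21+12+13+10 = 69 hours.
Row-greedy (each crew in turn takes its cheapest remaining site) gives 84 hours, worse by 15.
Next-best assignment: Sierra crew→South site, Bravo crew→West site, Hotel crew→Central site, Alpha crew→Ridge site, Kilo crew→East site = 80 hours.
No other one-to-one assignment undercuts 69 hours.

Minimum total: 69 hours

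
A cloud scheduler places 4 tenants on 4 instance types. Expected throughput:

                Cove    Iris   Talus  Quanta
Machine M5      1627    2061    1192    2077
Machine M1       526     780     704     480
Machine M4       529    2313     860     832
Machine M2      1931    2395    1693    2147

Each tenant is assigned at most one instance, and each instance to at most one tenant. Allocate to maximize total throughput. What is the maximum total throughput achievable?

Maximum total: 7025 ops/s

Optimal: Cove→Machine M2 (1931 ops/s), Iris→Machine M4 (2313 ops/s), Talus→Machine M1 (704 ops/s), Quanta→Machine M5 (2077 ops/s) — total 1931+2313+704+2077 = 7025 ops/s.
Max-entry greedy (repeatedly take the single best remaining cell) gives 5858 ops/s, worse by 1167.
Next-best assignment: Cove→Machine M5, Iris→Machine M4, Talus→Machine M1, Quanta→Machine M2 = 6791 ops/s.
Checked against all permutations: 7025 ops/s is optimal.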